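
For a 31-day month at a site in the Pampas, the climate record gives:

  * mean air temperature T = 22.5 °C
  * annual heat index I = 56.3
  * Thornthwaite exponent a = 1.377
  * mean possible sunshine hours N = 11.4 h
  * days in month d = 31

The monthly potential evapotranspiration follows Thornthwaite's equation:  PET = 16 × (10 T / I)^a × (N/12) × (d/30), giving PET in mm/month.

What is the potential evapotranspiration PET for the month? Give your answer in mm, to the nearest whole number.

106 mm

10T/I = 10 × 22.5 / 56.3 = 3.9964
(10T/I)^a = 3.9964^1.377 = 6.7375
Uncorrected PET = 16 × 6.7375 = 107.800 mm
Correction = (N/12)(d/30) = (11.4/12)(31/30) = 0.9817
PET = 107.800 × 0.9817 = 105.827 mm/month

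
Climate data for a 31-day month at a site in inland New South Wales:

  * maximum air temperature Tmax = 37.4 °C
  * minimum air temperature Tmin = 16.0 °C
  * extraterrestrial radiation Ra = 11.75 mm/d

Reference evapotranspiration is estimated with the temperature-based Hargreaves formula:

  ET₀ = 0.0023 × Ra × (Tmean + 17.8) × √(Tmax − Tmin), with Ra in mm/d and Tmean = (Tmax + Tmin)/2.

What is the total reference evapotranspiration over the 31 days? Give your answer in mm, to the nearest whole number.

Tmean = (37.4 + 16.0)/2 = 26.70 °C
ET₀ = 0.0023 × 11.75 × (26.70 + 17.8) × √21.4 = 0.0023 × 11.75 × 44.50 × 4.6260 = 5.5633 mm/d
Over 31 days: 5.5633 × 31 = 172.462 mm

172 mm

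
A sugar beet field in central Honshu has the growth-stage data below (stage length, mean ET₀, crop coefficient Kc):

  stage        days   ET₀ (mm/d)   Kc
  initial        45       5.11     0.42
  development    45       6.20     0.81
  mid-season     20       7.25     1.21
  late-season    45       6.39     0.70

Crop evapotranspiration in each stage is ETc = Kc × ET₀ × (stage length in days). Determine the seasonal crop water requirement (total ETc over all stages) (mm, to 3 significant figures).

initial: 0.42 × 5.11 × 45 = 96.58 mm
development: 0.81 × 6.20 × 45 = 225.99 mm
mid-season: 1.21 × 7.25 × 20 = 175.45 mm
late-season: 0.70 × 6.39 × 45 = 201.29 mm
Seasonal total = 699.31 mm

699 mm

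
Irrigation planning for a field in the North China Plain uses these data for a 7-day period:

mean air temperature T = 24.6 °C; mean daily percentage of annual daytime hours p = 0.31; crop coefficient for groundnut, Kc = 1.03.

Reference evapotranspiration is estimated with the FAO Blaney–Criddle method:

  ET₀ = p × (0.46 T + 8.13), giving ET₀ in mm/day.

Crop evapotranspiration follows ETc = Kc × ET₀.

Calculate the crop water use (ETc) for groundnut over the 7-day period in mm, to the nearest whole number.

ET₀ = 0.31 × (0.46 × 24.6 + 8.13) = 0.31 × 19.446 = 6.0283 mm/d
ETc = Kc × ET₀ = 1.03 × 6.0283 = 6.2091 mm/d
Over 7 days: 6.2091 × 7 = 43.464 mm

43 mm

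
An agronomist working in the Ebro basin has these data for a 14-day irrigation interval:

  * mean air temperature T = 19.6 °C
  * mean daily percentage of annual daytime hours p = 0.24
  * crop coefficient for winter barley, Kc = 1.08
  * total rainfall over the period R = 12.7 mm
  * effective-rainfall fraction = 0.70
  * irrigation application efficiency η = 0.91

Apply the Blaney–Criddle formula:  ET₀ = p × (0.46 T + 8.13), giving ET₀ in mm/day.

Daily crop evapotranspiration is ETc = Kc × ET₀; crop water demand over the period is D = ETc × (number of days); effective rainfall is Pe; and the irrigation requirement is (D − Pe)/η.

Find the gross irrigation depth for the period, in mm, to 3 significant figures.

58.6 mm

ET₀ = 0.24 × (0.46 × 19.6 + 8.13) = 0.24 × 17.146 = 4.1150 mm/d
ETc = Kc × ET₀ = 1.08 × 4.1150 = 4.4442 mm/d
Crop demand D = ETc × 14 d = 4.4442 × 14 = 62.219 mm
Pe = 0.70 × 12.7 = 8.890 mm
D − Pe = 62.219 − 8.890 = 53.329 mm
Gross irrigation = 53.329 / 0.91 = 58.603 mm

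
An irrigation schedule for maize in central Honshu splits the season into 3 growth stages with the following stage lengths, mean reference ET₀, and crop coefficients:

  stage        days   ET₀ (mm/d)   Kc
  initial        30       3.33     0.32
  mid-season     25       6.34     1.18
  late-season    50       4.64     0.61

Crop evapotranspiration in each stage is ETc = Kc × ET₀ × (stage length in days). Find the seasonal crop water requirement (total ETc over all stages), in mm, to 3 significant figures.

361 mm

initial: 0.32 × 3.33 × 30 = 31.97 mm
mid-season: 1.18 × 6.34 × 25 = 187.03 mm
late-season: 0.61 × 4.64 × 50 = 141.52 mm
Seasonal total = 360.52 mm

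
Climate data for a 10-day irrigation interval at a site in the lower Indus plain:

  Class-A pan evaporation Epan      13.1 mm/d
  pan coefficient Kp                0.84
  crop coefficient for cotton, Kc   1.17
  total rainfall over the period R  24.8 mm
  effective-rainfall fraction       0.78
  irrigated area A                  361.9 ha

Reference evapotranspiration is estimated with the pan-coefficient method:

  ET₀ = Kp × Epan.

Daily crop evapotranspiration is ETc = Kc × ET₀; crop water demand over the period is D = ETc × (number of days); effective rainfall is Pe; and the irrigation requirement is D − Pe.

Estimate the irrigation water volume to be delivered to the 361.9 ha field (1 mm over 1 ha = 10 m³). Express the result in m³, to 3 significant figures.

ET₀ = 0.84 × 13.1 = 11.0040 mm/d
ETc = Kc × ET₀ = 1.17 × 11.0040 = 12.8747 mm/d
Crop demand D = ETc × 10 d = 12.8747 × 10 = 128.747 mm
Pe = 0.78 × 24.8 = 19.344 mm
D − Pe = 128.747 − 19.344 = 109.403 mm
Volume = 109.403 mm × 361.9 ha × 10 = 395929.5 m³

396000 m³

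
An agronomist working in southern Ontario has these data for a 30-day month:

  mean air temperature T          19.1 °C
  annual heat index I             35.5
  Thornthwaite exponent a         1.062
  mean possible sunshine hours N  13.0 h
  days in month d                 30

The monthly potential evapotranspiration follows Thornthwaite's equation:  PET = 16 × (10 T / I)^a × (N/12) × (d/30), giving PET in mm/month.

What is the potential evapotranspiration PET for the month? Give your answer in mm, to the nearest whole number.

10T/I = 10 × 19.1 / 35.5 = 5.3803
(10T/I)^a = 5.3803^1.062 = 5.9720
Uncorrected PET = 16 × 5.9720 = 95.552 mm
Correction = (N/12)(d/30) = (13.0/12)(30/30) = 1.0833
PET = 95.552 × 1.0833 = 103.511 mm/month

104 mm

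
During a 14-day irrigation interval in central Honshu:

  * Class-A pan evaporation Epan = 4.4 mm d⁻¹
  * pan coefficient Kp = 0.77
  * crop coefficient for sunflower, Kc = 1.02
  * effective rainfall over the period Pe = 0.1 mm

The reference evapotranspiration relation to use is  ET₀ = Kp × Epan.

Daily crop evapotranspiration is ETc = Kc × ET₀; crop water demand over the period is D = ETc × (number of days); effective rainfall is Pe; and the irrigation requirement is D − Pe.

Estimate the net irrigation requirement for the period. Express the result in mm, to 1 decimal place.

ET₀ = 0.77 × 4.4 = 3.3880 mm/d
ETc = Kc × ET₀ = 1.02 × 3.3880 = 3.4558 mm/d
Crop demand D = ETc × 14 d = 3.4558 × 14 = 48.381 mm
D − Pe = 48.381 − 0.1 = 48.281 mm

48.3 mm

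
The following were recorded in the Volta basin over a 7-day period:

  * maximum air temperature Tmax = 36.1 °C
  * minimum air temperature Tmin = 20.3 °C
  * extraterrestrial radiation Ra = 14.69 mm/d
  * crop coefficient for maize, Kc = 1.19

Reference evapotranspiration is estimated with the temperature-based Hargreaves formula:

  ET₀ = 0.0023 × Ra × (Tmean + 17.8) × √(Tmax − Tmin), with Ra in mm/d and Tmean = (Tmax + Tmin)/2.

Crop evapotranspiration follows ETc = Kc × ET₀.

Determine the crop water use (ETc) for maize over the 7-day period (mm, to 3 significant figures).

51.5 mm

Tmean = (36.1 + 20.3)/2 = 28.20 °C
ET₀ = 0.0023 × 14.69 × (28.20 + 17.8) × √15.8 = 0.0023 × 14.69 × 46.00 × 3.9749 = 6.1778 mm/d
ETc = Kc × ET₀ = 1.19 × 6.1778 = 7.3516 mm/d
Over 7 days: 7.3516 × 7 = 51.461 mm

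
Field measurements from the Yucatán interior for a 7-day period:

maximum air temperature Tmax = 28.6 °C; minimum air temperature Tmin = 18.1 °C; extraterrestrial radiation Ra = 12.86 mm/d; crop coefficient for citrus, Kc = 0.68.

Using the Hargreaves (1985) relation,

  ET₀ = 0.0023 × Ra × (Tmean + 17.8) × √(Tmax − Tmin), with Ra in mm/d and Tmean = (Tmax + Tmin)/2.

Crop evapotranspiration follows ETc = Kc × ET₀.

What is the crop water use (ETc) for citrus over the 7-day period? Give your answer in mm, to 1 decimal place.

18.8 mm

Tmean = (28.6 + 18.1)/2 = 23.35 °C
ET₀ = 0.0023 × 12.86 × (23.35 + 17.8) × √10.5 = 0.0023 × 12.86 × 41.15 × 3.2404 = 3.9440 mm/d
ETc = Kc × ET₀ = 0.68 × 3.9440 = 2.6819 mm/d
Over 7 days: 2.6819 × 7 = 18.773 mm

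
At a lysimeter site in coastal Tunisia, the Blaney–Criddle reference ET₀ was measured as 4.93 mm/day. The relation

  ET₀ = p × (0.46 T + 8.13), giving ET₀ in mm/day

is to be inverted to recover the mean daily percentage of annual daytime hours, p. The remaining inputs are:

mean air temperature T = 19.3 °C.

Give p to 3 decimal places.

0.290

p = ET₀ / (0.46 T + 8.13) = 4.93 / (0.46 × 19.3 + 8.13) = 4.93 / 17.008 = 0.2899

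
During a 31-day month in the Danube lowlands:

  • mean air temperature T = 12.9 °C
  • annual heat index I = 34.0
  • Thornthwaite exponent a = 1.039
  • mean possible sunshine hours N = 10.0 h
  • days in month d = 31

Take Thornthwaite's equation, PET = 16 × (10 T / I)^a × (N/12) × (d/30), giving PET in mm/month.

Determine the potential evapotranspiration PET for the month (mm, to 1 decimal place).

10T/I = 10 × 12.9 / 34.0 = 3.7941
(10T/I)^a = 3.7941^1.039 = 3.9966
Uncorrected PET = 16 × 3.9966 = 63.946 mm
Correction = (N/12)(d/30) = (10.0/12)(31/30) = 0.8611
PET = 63.946 × 0.8611 = 55.064 mm/month

55.1 mm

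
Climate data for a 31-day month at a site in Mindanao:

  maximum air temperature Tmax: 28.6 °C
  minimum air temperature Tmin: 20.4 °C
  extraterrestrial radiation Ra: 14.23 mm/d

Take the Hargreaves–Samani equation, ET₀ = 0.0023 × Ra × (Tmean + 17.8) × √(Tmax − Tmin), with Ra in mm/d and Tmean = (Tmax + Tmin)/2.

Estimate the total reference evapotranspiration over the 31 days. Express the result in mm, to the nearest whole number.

Tmean = (28.6 + 20.4)/2 = 24.50 °C
ET₀ = 0.0023 × 14.23 × (24.50 + 17.8) × √8.2 = 0.0023 × 14.23 × 42.30 × 2.8636 = 3.9645 mm/d
Over 31 days: 3.9645 × 31 = 122.900 mm

123 mm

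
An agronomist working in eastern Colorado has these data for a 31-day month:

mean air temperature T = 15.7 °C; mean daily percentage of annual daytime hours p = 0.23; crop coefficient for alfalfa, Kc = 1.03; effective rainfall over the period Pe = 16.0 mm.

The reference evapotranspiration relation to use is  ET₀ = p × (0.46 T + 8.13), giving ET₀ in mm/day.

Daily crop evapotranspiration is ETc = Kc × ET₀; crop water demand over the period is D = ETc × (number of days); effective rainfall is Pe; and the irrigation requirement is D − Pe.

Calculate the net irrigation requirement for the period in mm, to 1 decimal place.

96.7 mm

ET₀ = 0.23 × (0.46 × 15.7 + 8.13) = 0.23 × 15.352 = 3.5310 mm/d
ETc = Kc × ET₀ = 1.03 × 3.5310 = 3.6369 mm/d
Crop demand D = ETc × 31 d = 3.6369 × 31 = 112.744 mm
D − Pe = 112.744 − 16.0 = 96.744 mm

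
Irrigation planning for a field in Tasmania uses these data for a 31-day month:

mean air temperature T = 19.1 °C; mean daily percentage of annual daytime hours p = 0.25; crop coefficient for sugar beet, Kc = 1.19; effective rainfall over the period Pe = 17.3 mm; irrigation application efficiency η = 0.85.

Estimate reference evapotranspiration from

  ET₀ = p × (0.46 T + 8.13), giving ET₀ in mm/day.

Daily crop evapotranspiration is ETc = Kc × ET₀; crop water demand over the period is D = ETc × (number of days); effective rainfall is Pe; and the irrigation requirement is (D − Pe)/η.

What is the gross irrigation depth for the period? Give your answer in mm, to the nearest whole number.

163 mm

ET₀ = 0.25 × (0.46 × 19.1 + 8.13) = 0.25 × 16.916 = 4.2290 mm/d
ETc = Kc × ET₀ = 1.19 × 4.2290 = 5.0325 mm/d
Crop demand D = ETc × 31 d = 5.0325 × 31 = 156.008 mm
D − Pe = 156.008 − 17.3 = 138.708 mm
Gross irrigation = 138.708 / 0.85 = 163.186 mm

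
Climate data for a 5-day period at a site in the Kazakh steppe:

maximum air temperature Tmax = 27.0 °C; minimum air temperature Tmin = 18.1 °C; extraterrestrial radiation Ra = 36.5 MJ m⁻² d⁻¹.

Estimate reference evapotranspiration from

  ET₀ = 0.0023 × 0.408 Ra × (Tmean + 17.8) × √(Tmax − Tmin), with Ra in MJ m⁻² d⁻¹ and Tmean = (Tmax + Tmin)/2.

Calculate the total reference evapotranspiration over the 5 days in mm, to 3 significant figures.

Tmean = (27.0 + 18.1)/2 = 22.55 °C
0.408 Ra = 0.408 × 36.5 = 14.8920 mm/d equivalent
ET₀ = 0.0023 × 14.8920 × (22.55 + 17.8) × √8.9 = 0.0023 × 14.8920 × 40.35 × 2.9833 = 4.1231 mm/d
Over 5 days: 4.1231 × 5 = 20.616 mm

20.6 mm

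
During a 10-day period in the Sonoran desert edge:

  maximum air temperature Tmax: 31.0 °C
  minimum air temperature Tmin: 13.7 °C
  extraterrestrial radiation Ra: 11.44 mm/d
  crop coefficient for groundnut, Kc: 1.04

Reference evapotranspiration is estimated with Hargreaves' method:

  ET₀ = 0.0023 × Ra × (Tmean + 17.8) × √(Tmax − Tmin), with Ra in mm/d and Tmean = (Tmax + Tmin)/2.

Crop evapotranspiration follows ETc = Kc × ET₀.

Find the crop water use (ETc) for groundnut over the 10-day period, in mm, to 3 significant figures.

Tmean = (31.0 + 13.7)/2 = 22.35 °C
ET₀ = 0.0023 × 11.44 × (22.35 + 17.8) × √17.3 = 0.0023 × 11.44 × 40.15 × 4.1593 = 4.3940 mm/d
ETc = Kc × ET₀ = 1.04 × 4.3940 = 4.5698 mm/d
Over 10 days: 4.5698 × 10 = 45.698 mm

45.7 mm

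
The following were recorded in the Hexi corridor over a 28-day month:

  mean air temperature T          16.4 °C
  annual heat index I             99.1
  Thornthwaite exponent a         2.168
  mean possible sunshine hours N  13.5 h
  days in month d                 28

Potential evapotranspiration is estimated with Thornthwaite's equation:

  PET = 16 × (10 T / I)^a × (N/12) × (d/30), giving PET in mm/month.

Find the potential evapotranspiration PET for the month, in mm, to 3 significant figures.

10T/I = 10 × 16.4 / 99.1 = 1.6549
(10T/I)^a = 1.6549^2.168 = 2.9806
Uncorrected PET = 16 × 2.9806 = 47.690 mm
Correction = (N/12)(d/30) = (13.5/12)(28/30) = 1.0500
PET = 47.690 × 1.0500 = 50.075 mm/month

50.1 mm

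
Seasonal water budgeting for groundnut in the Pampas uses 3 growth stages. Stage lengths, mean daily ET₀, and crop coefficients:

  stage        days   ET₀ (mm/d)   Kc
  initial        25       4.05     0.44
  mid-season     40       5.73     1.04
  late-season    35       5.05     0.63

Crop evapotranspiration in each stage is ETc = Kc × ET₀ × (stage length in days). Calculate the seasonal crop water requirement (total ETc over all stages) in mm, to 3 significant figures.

initial: 0.44 × 4.05 × 25 = 44.55 mm
mid-season: 1.04 × 5.73 × 40 = 238.37 mm
late-season: 0.63 × 5.05 × 35 = 111.35 mm
Seasonal total = 394.27 mm

394 mm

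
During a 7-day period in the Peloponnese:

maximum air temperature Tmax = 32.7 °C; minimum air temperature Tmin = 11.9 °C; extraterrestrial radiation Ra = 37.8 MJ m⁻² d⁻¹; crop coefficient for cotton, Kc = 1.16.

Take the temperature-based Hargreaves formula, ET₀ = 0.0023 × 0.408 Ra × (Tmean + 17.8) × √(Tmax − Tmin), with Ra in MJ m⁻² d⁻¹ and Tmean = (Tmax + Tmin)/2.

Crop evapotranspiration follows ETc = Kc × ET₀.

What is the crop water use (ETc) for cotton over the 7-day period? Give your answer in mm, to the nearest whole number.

Tmean = (32.7 + 11.9)/2 = 22.30 °C
0.408 Ra = 0.408 × 37.8 = 15.4224 mm/d equivalent
ET₀ = 0.0023 × 15.4224 × (22.30 + 17.8) × √20.8 = 0.0023 × 15.4224 × 40.10 × 4.5607 = 6.4872 mm/d
ETc = Kc × ET₀ = 1.16 × 6.4872 = 7.5252 mm/d
Over 7 days: 7.5252 × 7 = 52.676 mm

53 mm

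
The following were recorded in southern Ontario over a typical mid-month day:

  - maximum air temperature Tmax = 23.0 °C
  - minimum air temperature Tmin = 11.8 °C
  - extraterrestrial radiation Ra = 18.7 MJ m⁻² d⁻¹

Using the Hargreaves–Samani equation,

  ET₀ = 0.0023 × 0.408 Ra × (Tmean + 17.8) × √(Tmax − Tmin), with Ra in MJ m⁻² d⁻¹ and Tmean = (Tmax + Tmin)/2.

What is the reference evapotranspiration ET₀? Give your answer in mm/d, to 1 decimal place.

2.1 mm/d

Tmean = (23.0 + 11.8)/2 = 17.40 °C
0.408 Ra = 0.408 × 18.7 = 7.6296 mm/d equivalent
ET₀ = 0.0023 × 7.6296 × (17.40 + 17.8) × √11.2 = 0.0023 × 7.6296 × 35.20 × 3.3466 = 2.0672 mm/d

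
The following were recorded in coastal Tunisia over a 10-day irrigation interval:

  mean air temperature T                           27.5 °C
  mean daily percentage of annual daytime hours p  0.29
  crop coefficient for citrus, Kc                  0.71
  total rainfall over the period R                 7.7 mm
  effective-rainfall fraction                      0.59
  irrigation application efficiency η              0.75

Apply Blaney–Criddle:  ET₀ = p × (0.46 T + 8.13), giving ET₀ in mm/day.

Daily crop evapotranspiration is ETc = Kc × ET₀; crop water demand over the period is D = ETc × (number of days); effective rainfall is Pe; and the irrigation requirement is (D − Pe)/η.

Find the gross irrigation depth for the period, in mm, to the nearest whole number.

51 mm

ET₀ = 0.29 × (0.46 × 27.5 + 8.13) = 0.29 × 20.780 = 6.0262 mm/d
ETc = Kc × ET₀ = 0.71 × 6.0262 = 4.2786 mm/d
Crop demand D = ETc × 10 d = 4.2786 × 10 = 42.786 mm
Pe = 0.59 × 7.7 = 4.543 mm
D − Pe = 42.786 − 4.543 = 38.243 mm
Gross irrigation = 38.243 / 0.75 = 50.991 mm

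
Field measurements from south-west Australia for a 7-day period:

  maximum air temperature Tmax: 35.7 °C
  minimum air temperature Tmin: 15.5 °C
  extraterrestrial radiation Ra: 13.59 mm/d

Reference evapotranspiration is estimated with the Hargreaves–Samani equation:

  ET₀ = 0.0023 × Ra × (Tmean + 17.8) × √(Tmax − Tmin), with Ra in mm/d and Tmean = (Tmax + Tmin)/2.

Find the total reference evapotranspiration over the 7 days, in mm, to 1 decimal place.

Tmean = (35.7 + 15.5)/2 = 25.60 °C
ET₀ = 0.0023 × 13.59 × (25.60 + 17.8) × √20.2 = 0.0023 × 13.59 × 43.40 × 4.4944 = 6.0969 mm/d
Over 7 days: 6.0969 × 7 = 42.678 mm

42.7 mm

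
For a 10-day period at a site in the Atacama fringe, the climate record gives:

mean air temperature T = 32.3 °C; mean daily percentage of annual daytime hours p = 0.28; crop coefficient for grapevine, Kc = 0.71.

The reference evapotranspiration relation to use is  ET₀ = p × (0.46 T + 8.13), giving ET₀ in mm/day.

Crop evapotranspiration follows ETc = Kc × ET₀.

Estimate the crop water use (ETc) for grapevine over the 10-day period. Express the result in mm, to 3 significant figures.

45.7 mm

ET₀ = 0.28 × (0.46 × 32.3 + 8.13) = 0.28 × 22.988 = 6.4366 mm/d
ETc = Kc × ET₀ = 0.71 × 6.4366 = 4.5700 mm/d
Over 10 days: 4.5700 × 10 = 45.700 mm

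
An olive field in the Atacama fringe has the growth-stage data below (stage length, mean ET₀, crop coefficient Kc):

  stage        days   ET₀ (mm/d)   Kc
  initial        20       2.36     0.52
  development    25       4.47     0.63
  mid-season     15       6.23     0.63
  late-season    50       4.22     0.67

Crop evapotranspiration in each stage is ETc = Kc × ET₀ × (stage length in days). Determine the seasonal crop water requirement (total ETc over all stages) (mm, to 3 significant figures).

initial: 0.52 × 2.36 × 20 = 24.54 mm
development: 0.63 × 4.47 × 25 = 70.40 mm
mid-season: 0.63 × 6.23 × 15 = 58.87 mm
late-season: 0.67 × 4.22 × 50 = 141.37 mm
Seasonal total = 295.18 mm

295 mm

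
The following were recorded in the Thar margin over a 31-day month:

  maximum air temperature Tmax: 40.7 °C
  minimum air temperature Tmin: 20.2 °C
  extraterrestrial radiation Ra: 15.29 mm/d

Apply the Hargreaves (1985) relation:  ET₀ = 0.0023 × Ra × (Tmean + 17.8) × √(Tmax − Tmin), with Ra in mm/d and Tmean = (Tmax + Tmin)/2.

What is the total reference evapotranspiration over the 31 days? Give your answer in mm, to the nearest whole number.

238 mm

Tmean = (40.7 + 20.2)/2 = 30.45 °C
ET₀ = 0.0023 × 15.29 × (30.45 + 17.8) × √20.5 = 0.0023 × 15.29 × 48.25 × 4.5277 = 7.6826 mm/d
Over 31 days: 7.6826 × 31 = 238.161 mm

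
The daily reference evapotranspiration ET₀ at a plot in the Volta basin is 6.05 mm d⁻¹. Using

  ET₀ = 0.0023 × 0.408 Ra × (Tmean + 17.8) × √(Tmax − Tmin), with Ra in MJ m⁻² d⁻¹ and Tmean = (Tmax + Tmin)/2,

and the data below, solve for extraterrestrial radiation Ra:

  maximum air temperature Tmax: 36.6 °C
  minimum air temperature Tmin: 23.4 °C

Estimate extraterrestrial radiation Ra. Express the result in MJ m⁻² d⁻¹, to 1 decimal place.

Tmean = (36.6+23.4)/2 = 30.00 °C; ΔT = 13.2
Ra = ET₀ / [0.0023 × 0.408 × (Tmean+17.8) × √ΔT]
   = 6.05 / (0.0023 × 0.408 × 47.80 × 3.6332) = 37.124 MJ m⁻² d⁻¹

37.1 MJ m⁻² d⁻¹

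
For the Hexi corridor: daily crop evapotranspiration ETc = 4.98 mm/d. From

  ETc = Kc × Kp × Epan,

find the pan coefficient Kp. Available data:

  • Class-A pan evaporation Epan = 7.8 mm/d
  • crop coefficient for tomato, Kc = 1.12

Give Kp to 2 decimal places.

0.57

ETc = Kc × Kp × Epan  ⇒  Kp = ETc / (Kc × Epan)
Kp = 4.98 / (1.12 × 7.8) = 4.98 / 8.736 = 0.5701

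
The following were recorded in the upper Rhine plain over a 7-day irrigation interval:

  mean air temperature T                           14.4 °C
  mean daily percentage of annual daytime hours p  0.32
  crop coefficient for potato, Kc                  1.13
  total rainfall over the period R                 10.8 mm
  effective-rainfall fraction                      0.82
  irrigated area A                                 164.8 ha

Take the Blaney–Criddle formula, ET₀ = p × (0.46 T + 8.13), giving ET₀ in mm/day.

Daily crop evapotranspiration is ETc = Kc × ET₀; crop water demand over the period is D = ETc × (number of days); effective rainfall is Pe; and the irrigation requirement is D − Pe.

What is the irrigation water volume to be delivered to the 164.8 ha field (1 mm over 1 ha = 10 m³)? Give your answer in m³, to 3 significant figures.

ET₀ = 0.32 × (0.46 × 14.4 + 8.13) = 0.32 × 14.754 = 4.7213 mm/d
ETc = Kc × ET₀ = 1.13 × 4.7213 = 5.3351 mm/d
Crop demand D = ETc × 7 d = 5.3351 × 7 = 37.346 mm
Pe = 0.82 × 10.8 = 8.856 mm
D − Pe = 37.346 − 8.856 = 28.490 mm
Volume = 28.490 mm × 164.8 ha × 10 = 46951.5 m³

47000 m³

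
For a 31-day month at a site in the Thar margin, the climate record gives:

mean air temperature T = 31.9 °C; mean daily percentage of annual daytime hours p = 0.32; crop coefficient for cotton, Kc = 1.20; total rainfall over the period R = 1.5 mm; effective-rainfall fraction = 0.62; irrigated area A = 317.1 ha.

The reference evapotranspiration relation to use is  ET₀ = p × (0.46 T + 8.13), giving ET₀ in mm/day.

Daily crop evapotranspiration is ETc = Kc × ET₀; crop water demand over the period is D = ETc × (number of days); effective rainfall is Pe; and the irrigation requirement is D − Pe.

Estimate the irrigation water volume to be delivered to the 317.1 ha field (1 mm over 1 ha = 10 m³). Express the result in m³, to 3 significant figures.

ET₀ = 0.32 × (0.46 × 31.9 + 8.13) = 0.32 × 22.804 = 7.2973 mm/d
ETc = Kc × ET₀ = 1.20 × 7.2973 = 8.7568 mm/d
Crop demand D = ETc × 31 d = 8.7568 × 31 = 271.461 mm
Pe = 0.62 × 1.5 = 0.930 mm
D − Pe = 271.461 − 0.930 = 270.531 mm
Volume = 270.531 mm × 317.1 ha × 10 = 857853.8 m³

858000 m³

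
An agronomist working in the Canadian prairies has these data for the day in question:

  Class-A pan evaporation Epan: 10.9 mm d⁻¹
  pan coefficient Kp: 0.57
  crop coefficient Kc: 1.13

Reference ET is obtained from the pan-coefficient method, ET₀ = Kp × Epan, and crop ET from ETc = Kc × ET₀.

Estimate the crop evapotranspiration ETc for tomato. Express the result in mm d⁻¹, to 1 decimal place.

ET₀ = 0.57 × 10.9 = 6.2130 mm/d
ETc = Kc × ET₀ = 1.13 × 6.2130 = 7.0207 mm/d

7.0 mm d⁻¹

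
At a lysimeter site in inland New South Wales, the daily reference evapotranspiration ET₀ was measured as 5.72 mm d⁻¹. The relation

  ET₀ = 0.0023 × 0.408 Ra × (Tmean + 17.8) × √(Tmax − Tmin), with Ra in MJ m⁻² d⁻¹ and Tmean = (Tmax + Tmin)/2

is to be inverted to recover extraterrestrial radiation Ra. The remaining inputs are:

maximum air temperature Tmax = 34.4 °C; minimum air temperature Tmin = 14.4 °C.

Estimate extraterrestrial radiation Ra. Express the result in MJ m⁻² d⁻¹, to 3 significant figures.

32.3 MJ m⁻² d⁻¹

Tmean = (34.4+14.4)/2 = 24.40 °C; ΔT = 20.0
Ra = ET₀ / [0.0023 × 0.408 × (Tmean+17.8) × √ΔT]
   = 5.72 / (0.0023 × 0.408 × 42.20 × 4.4721) = 32.299 MJ m⁻² d⁻¹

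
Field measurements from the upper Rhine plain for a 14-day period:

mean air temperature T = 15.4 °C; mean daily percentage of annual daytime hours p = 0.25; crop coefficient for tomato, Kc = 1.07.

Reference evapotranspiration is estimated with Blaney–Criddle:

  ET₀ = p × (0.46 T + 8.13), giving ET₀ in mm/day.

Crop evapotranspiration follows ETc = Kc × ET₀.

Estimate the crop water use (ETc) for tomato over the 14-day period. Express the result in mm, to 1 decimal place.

57.0 mm

ET₀ = 0.25 × (0.46 × 15.4 + 8.13) = 0.25 × 15.214 = 3.8035 mm/d
ETc = Kc × ET₀ = 1.07 × 3.8035 = 4.0697 mm/d
Over 14 days: 4.0697 × 14 = 56.976 mm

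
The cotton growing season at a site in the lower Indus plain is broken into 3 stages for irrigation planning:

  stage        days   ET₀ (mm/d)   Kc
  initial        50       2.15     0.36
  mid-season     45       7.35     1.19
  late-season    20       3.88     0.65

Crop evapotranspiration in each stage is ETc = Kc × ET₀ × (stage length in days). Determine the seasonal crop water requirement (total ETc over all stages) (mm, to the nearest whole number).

483 mm

initial: 0.36 × 2.15 × 50 = 38.70 mm
mid-season: 1.19 × 7.35 × 45 = 393.59 mm
late-season: 0.65 × 3.88 × 20 = 50.44 mm
Seasonal total = 482.73 mm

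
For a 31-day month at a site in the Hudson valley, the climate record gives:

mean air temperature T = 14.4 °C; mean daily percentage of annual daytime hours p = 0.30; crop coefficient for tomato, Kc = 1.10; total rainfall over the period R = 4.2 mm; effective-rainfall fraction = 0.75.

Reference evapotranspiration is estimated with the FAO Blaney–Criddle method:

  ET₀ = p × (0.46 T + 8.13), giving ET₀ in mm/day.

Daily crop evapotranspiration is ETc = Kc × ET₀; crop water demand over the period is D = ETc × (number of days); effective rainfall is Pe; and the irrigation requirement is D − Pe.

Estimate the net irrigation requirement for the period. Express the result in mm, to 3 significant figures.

ET₀ = 0.30 × (0.46 × 14.4 + 8.13) = 0.30 × 14.754 = 4.4262 mm/d
ETc = Kc × ET₀ = 1.10 × 4.4262 = 4.8688 mm/d
Crop demand D = ETc × 31 d = 4.8688 × 31 = 150.933 mm
Pe = 0.75 × 4.2 = 3.150 mm
D − Pe = 150.933 − 3.150 = 147.783 mm

148 mm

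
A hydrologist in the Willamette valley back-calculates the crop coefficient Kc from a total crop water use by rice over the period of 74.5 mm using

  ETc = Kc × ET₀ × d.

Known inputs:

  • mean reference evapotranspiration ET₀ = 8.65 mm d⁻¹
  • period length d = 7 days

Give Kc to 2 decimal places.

1.23

ETc = Kc × ET₀ × d  ⇒  Kc = ETc / (ET₀ × d)
Kc = 74.5 / (8.65 × 7) = 74.5 / 60.55 = 1.2304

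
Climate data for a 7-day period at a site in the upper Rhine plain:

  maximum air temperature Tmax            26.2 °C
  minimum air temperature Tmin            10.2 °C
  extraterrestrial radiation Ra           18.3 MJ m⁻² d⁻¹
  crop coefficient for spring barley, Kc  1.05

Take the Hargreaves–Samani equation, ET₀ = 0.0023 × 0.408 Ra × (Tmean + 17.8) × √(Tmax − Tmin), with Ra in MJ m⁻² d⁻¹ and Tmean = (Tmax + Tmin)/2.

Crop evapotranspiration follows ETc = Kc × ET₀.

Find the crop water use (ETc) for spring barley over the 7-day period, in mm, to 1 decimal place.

18.2 mm

Tmean = (26.2 + 10.2)/2 = 18.20 °C
0.408 Ra = 0.408 × 18.3 = 7.4664 mm/d equivalent
ET₀ = 0.0023 × 7.4664 × (18.20 + 17.8) × √16.0 = 0.0023 × 7.4664 × 36.00 × 4.0000 = 2.4729 mm/d
ETc = Kc × ET₀ = 1.05 × 2.4729 = 2.5965 mm/d
Over 7 days: 2.5965 × 7 = 18.176 mm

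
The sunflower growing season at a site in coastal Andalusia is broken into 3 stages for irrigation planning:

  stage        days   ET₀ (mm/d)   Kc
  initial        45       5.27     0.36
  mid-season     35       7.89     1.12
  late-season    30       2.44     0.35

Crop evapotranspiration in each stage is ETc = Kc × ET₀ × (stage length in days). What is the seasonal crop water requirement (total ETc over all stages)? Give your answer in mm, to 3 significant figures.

initial: 0.36 × 5.27 × 45 = 85.37 mm
mid-season: 1.12 × 7.89 × 35 = 309.29 mm
late-season: 0.35 × 2.44 × 30 = 25.62 mm
Seasonal total = 420.28 mm

420 mm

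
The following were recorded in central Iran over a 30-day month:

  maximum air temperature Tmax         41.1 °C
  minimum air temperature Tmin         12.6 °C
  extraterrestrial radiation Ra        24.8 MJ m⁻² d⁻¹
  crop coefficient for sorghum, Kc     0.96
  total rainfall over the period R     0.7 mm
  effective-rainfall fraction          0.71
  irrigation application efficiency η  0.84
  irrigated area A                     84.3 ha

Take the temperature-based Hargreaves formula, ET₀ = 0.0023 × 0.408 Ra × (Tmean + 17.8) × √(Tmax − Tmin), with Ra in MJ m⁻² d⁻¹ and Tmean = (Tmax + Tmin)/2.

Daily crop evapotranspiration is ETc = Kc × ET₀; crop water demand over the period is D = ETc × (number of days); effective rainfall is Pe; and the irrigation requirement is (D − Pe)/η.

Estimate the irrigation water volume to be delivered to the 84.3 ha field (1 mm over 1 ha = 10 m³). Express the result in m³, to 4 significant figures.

Tmean = (41.1 + 12.6)/2 = 26.85 °C
0.408 Ra = 0.408 × 24.8 = 10.1184 mm/d equivalent
ET₀ = 0.0023 × 10.1184 × (26.85 + 17.8) × √28.5 = 0.0023 × 10.1184 × 44.65 × 5.3385 = 5.5473 mm/d
ETc = Kc × ET₀ = 0.96 × 5.5473 = 5.3254 mm/d
Crop demand D = ETc × 30 d = 5.3254 × 30 = 159.762 mm
Pe = 0.71 × 0.7 = 0.497 mm
D − Pe = 159.762 − 0.497 = 159.265 mm
Gross irrigation = 159.265 / 0.84 = 189.601 mm
Volume = 189.601 mm × 84.3 ha × 10 = 159833.6 m³

159800 m³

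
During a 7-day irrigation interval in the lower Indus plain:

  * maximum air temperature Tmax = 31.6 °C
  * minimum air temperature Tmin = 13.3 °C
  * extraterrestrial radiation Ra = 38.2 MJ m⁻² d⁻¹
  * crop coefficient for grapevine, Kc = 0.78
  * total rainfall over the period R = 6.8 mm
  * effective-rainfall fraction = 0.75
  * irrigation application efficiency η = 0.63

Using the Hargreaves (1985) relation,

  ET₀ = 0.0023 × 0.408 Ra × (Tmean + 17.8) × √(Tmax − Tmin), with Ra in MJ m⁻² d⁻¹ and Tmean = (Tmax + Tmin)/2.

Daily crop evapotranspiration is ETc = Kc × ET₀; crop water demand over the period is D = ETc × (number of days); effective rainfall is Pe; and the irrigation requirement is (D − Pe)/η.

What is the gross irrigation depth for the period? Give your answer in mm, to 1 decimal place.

Tmean = (31.6 + 13.3)/2 = 22.45 °C
0.408 Ra = 0.408 × 38.2 = 15.5856 mm/d equivalent
ET₀ = 0.0023 × 15.5856 × (22.45 + 17.8) × √18.3 = 0.0023 × 15.5856 × 40.25 × 4.2778 = 6.1722 mm/d
ETc = Kc × ET₀ = 0.78 × 6.1722 = 4.8143 mm/d
Crop demand D = ETc × 7 d = 4.8143 × 7 = 33.700 mm
Pe = 0.75 × 6.8 = 5.100 mm
D − Pe = 33.700 − 5.100 = 28.600 mm
Gross irrigation = 28.600 / 0.63 = 45.397 mm

45.4 mm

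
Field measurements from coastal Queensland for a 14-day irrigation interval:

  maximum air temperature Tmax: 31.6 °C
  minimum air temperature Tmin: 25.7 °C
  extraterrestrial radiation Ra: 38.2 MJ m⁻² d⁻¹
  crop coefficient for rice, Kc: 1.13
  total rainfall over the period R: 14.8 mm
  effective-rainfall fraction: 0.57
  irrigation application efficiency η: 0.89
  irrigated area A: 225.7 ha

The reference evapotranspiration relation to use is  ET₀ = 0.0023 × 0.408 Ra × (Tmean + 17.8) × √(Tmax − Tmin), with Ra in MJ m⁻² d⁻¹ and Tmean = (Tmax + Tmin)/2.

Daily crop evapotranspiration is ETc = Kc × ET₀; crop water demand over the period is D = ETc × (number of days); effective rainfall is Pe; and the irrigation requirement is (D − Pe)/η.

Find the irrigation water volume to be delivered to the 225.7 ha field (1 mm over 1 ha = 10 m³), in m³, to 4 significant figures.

140900 m³

Tmean = (31.6 + 25.7)/2 = 28.65 °C
0.408 Ra = 0.408 × 38.2 = 15.5856 mm/d equivalent
ET₀ = 0.0023 × 15.5856 × (28.65 + 17.8) × √5.9 = 0.0023 × 15.5856 × 46.45 × 2.4290 = 4.0445 mm/d
ETc = Kc × ET₀ = 1.13 × 4.0445 = 4.5703 mm/d
Crop demand D = ETc × 14 d = 4.5703 × 14 = 63.984 mm
Pe = 0.57 × 14.8 = 8.436 mm
D − Pe = 63.984 − 8.436 = 55.548 mm
Gross irrigation = 55.548 / 0.89 = 62.413 mm
Volume = 62.413 mm × 225.7 ha × 10 = 140866.1 m³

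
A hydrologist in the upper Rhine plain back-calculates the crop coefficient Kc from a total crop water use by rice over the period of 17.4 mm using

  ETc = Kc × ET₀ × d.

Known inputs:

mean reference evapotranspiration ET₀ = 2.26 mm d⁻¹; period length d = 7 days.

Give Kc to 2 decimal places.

1.10

ETc = Kc × ET₀ × d  ⇒  Kc = ETc / (ET₀ × d)
Kc = 17.4 / (2.26 × 7) = 17.4 / 15.82 = 1.0999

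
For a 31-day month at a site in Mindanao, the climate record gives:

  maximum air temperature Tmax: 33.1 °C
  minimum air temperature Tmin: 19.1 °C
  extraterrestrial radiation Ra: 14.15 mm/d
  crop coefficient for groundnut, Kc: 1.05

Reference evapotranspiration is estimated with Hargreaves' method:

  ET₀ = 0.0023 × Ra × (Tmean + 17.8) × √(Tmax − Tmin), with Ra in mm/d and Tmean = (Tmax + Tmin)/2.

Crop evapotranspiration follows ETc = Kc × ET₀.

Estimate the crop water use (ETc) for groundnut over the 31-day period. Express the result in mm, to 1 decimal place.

Tmean = (33.1 + 19.1)/2 = 26.10 °C
ET₀ = 0.0023 × 14.15 × (26.10 + 17.8) × √14.0 = 0.0023 × 14.15 × 43.90 × 3.7417 = 5.3459 mm/d
ETc = Kc × ET₀ = 1.05 × 5.3459 = 5.6132 mm/d
Over 31 days: 5.6132 × 31 = 174.009 mm

174.0 mm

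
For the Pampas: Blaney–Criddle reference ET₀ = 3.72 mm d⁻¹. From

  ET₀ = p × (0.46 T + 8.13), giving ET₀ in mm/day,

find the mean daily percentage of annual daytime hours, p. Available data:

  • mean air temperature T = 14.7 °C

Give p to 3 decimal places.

0.250

p = ET₀ / (0.46 T + 8.13) = 3.72 / (0.46 × 14.7 + 8.13) = 3.72 / 14.892 = 0.2498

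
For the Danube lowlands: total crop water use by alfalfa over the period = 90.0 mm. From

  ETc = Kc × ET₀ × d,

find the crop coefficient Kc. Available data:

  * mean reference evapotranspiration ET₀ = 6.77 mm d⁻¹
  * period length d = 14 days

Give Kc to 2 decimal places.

0.95

ETc = Kc × ET₀ × d  ⇒  Kc = ETc / (ET₀ × d)
Kc = 90.0 / (6.77 × 14) = 90.0 / 94.78 = 0.9496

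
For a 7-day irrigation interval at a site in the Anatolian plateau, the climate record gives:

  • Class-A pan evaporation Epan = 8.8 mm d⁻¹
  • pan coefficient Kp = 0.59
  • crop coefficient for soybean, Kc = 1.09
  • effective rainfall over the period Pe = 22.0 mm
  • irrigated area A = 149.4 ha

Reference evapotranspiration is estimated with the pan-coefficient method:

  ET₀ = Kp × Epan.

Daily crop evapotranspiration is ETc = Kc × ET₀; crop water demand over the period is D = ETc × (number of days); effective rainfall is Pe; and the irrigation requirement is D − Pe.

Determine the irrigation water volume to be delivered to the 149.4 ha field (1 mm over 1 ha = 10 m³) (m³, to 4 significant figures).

26320 m³

ET₀ = 0.59 × 8.8 = 5.1920 mm/d
ETc = Kc × ET₀ = 1.09 × 5.1920 = 5.6593 mm/d
Crop demand D = ETc × 7 d = 5.6593 × 7 = 39.615 mm
D − Pe = 39.615 − 22.0 = 17.615 mm
Volume = 17.615 mm × 149.4 ha × 10 = 26316.8 m³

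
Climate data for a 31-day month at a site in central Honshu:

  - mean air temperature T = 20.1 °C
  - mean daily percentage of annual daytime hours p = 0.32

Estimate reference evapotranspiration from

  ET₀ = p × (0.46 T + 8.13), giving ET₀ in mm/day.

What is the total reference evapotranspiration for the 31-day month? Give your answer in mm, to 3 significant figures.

ET₀ = 0.32 × (0.46 × 20.1 + 8.13) = 0.32 × 17.376 = 5.5603 mm/d
Monthly total = 5.5603 × 31 = 172.369 mm

172 mm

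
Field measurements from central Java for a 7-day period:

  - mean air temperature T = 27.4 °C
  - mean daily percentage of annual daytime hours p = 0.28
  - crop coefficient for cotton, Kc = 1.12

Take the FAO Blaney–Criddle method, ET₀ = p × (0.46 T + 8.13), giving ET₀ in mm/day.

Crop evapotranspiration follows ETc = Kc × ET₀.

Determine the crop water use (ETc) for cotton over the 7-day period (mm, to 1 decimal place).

ET₀ = 0.28 × (0.46 × 27.4 + 8.13) = 0.28 × 20.734 = 5.8055 mm/d
ETc = Kc × ET₀ = 1.12 × 5.8055 = 6.5022 mm/d
Over 7 days: 6.5022 × 7 = 45.515 mm

45.5 mm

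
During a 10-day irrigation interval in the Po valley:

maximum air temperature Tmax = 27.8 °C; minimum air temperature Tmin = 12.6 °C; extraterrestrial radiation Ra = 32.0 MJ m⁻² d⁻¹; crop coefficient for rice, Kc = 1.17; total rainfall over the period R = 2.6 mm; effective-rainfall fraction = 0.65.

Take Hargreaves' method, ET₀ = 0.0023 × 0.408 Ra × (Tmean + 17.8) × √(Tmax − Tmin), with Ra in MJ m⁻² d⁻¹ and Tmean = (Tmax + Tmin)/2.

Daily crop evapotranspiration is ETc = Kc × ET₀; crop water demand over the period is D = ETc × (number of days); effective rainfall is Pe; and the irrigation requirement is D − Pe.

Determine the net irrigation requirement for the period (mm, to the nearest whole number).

Tmean = (27.8 + 12.6)/2 = 20.20 °C
0.408 Ra = 0.408 × 32.0 = 13.0560 mm/d equivalent
ET₀ = 0.0023 × 13.0560 × (20.20 + 17.8) × √15.2 = 0.0023 × 13.0560 × 38.00 × 3.8987 = 4.4488 mm/d
ETc = Kc × ET₀ = 1.17 × 4.4488 = 5.2051 mm/d
Crop demand D = ETc × 10 d = 5.2051 × 10 = 52.051 mm
Pe = 0.65 × 2.6 = 1.690 mm
D − Pe = 52.051 − 1.690 = 50.361 mm

50 mm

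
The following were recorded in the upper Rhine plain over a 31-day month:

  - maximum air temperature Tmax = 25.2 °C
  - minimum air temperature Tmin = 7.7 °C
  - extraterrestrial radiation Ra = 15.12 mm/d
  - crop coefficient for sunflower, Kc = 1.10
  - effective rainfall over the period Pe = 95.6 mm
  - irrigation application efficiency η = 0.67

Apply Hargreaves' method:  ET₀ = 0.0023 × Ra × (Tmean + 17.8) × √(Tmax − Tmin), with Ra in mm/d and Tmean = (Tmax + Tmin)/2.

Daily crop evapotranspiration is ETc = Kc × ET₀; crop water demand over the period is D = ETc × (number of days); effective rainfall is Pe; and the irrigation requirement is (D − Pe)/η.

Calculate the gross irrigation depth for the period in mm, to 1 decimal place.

Tmean = (25.2 + 7.7)/2 = 16.45 °C
ET₀ = 0.0023 × 15.12 × (16.45 + 17.8) × √17.5 = 0.0023 × 15.12 × 34.25 × 4.1833 = 4.9826 mm/d
ETc = Kc × ET₀ = 1.10 × 4.9826 = 5.4809 mm/d
Crop demand D = ETc × 31 d = 5.4809 × 31 = 169.908 mm
D − Pe = 169.908 − 95.6 = 74.308 mm
Gross irrigation = 74.308 / 0.67 = 110.907 mm

110.9 mm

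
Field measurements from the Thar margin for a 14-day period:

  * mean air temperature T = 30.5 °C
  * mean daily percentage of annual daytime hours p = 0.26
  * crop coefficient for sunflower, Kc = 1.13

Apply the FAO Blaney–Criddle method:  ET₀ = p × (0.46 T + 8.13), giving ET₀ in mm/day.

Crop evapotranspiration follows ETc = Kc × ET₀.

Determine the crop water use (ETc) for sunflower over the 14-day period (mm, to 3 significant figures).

91.1 mm

ET₀ = 0.26 × (0.46 × 30.5 + 8.13) = 0.26 × 22.160 = 5.7616 mm/d
ETc = Kc × ET₀ = 1.13 × 5.7616 = 6.5106 mm/d
Over 14 days: 6.5106 × 14 = 91.148 mm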